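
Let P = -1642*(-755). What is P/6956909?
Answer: 1239710/6956909 ≈ 0.17820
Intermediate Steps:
P = 1239710
P/6956909 = 1239710/6956909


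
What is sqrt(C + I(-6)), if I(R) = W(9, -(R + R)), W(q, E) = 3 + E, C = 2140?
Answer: sqrt(2155) ≈ 46.422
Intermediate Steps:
I(R) = 3 - 2*R (I(R) = 3 - (R + R) = 3 - 2*R)
sqrt(C + I(-6)) = sqrt(2140 + (3 - 2*(-6))) = sqrt(2140 + (3 + 12)) = sqrt(2140 + 15) = sqrt(2155)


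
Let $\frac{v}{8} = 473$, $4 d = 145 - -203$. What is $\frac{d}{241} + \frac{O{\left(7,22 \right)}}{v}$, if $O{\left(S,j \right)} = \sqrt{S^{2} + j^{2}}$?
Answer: $\frac{87}{241} + \frac{\sqrt{533}}{3784} \approx 0.3671$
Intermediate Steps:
$d = 87$ ($d = \frac{145 - -203}{4} = \frac{145 + 203}{4} = \frac{1}{4} \cdot 348 = 87$)
$v = 3784$ ($v = 8 \cdot 473 = 3784$)
$\frac{d}{241} + \frac{O{\left(7,22 \right)}}{v} = \frac{87}{241} + \frac{\sqrt{7^{2} + 22^{2}}}{3784} = 87 \cdot \frac{1}{241} + \sqrt{49 + 484} \cdot \frac{1}{3784} = \frac{87}{241} + \sqrt{533} \cdot \frac{1}{3784} = \frac{87}{241} + \frac{\sqrt{533}}{3784}$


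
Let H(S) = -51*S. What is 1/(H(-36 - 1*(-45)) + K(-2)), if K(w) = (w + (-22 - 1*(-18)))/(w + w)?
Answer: -2/915 ≈ -0.0021858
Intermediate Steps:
K(w) = (-4 + w)/(2*w) (K(w) = (w + (-22 + 18))/((2*w)) = (w - 4)*(1/(2*w)) = (-4 + w)*(1/(2*w)) = (-4 + w)/(2*w))
1/(H(-36 - 1*(-45)) + K(-2)) = 1/(-51*(-36 - 1*(-45)) + (1/2)*(-4 - 2)/(-2)) = 1/(-51*(-36 + 45) + (1/2)*(-1/2)*(-6)) = 1/(-51*9 + 3/2) = 1/(-459 + 3/2) = 1/(-915/2) = -2/915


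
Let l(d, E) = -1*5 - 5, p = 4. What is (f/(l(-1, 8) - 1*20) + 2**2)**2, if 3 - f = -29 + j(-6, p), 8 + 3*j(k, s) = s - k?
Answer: 17689/2025 ≈ 8.7353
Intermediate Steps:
j(k, s) = -8/3 - k/3 + s/3 (j(k, s) = -8/3 + (s - k)/3 = -8/3 + (-k/3 + s/3) = -8/3 - k/3 + s/3)
l(d, E) = -10 (l(d, E) = -5 - 5 = -10)
f = 94/3 (f = 3 - (-29 + (-8/3 - 1/3*(-6) + (1/3)*4)) = 3 - (-29 + (-8/3 + 2 + 4/3)) = 3 - (-29 + 2/3) = 3 - 1*(-85/3) = 3 + 85/3 = 94/3 ≈ 31.333)
(f/(l(-1, 8) - 1*20) + 2**2)**2 = (94/(3*(-10 - 1*20)) + 2**2)**2 = (94/(3*(-10 - 20)) + 4)**2 = ((94/3)/(-30) + 4)**2 = ((94/3)*(-1/30) + 4)**2 = (-47/45 + 4)**2 = (133/45)**2 = 17689/2025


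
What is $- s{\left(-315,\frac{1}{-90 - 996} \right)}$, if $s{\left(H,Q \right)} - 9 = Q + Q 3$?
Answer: $- \frac{4885}{543} \approx -8.9963$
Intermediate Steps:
$s{\left(H,Q \right)} = 9 + 4 Q$ ($s{\left(H,Q \right)} = 9 + \left(Q + Q 3\right) = 9 + \left(Q + 3 Q\right) = 9 + 4 Q$)
$- s{\left(-315,\frac{1}{-90 - 996} \right)} = - (9 + \frac{4}{-90 - 996}) = - (9 + \frac{4}{-1086}) = - (9 + 4 \left(- \frac{1}{1086}\right)) = - (9 - \frac{2}{543}) = \left(-1\right) \frac{4885}{543} = - \frac{4885}{543}$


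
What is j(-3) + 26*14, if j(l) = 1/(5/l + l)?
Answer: 5093/14 ≈ 363.79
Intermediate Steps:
j(l) = 1/(l + 5/l)
j(-3) + 26*14 = -3/(5 + (-3)²) + 26*14 = -3/(5 + 9) + 364 = -3/14 + 364 = 5093/14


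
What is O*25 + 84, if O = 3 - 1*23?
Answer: -416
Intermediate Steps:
O = -20 (O = 3 - 23 = -20)
O*25 + 84 = -20*25 + 84 = -500 + 84 = -416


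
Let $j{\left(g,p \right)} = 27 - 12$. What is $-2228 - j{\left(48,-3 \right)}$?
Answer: $-2243$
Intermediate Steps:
$j{\left(g,p \right)} = 15$
$-2228 - j{\left(48,-3 \right)} = -2228 - 15 = -2243$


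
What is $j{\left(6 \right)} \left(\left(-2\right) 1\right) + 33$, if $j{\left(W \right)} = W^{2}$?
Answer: $-39$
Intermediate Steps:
$j{\left(6 \right)} \left(\left(-2\right) 1\right) + 33 = 6^{2} \left(\left(-2\right) 1\right) + 33 = 36 \left(-2\right) + 33 = -72 + 33 = -39$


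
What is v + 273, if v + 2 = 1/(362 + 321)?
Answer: 185094/683 ≈ 271.00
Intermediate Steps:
v = -1365/683 (v = -2 + 1/(362 + 321) = -2 + 1/683 = -1365/683 ≈ -1.9985)
v + 273 = -1365/683 + 273 = 185094/683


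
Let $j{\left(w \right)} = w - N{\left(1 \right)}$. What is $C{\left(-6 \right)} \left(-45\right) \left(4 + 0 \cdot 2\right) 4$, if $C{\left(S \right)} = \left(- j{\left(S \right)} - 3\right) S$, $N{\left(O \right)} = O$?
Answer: $17280$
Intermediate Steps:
$j{\left(w \right)} = -1 + w$ ($j{\left(w \right)} = w - 1 = -1 + w$)
$C{\left(S \right)} = S \left(-2 - S\right)$ ($C{\left(S \right)} = \left(- (-1 + S) - 3\right) S = \left(\left(1 - S\right) - 3\right) S = \left(-2 - S\right) S = S \left(-2 - S\right)$)
$C{\left(-6 \right)} \left(-45\right) \left(4 + 0 \cdot 2\right) 4 = \left(-1\right) \left(-6\right) \left(2 - 6\right) \left(-45\right) \left(4 + 0 \cdot 2\right) 4 = \left(-1\right) \left(-6\right) \left(-4\right) \left(-45\right) \left(4 + 0\right) 4 = \left(-24\right) \left(-45\right) 4 \cdot 4 = 1080 \cdot 16 = 17280$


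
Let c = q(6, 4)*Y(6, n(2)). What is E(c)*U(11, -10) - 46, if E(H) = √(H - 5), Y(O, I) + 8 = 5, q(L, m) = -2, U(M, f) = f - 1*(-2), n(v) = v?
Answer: -54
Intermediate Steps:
U(M, f) = 2 + f (U(M, f) = f + 2 = 2 + f)
Y(O, I) = -3 (Y(O, I) = -8 + 5 = -3)
c = 6 (c = -2*(-3) = 6)
E(H) = √(-5 + H)
E(c)*U(11, -10) - 46 = √(-5 + 6)*(2 - 10) - 46 = √1*(-8) - 46 = 1*(-8) - 46 = -8 - 46 = -54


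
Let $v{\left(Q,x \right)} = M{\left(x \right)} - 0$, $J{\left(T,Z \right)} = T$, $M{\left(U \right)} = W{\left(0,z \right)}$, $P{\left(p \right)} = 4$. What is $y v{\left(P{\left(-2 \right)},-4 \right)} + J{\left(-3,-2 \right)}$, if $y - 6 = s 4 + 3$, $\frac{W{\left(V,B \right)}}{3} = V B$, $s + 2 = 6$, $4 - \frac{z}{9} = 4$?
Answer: $-3$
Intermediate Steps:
$z = 0$ ($z = 36 - 36 = 0$)
$s = 4$ ($s = -2 + 6 = 4$)
$W{\left(V,B \right)} = 3 B V$ ($W{\left(V,B \right)} = 3 V B = 3 B V$)
$M{\left(U \right)} = 0$ ($M{\left(U \right)} = 3 \cdot 0 \cdot 0 = 0$)
$v{\left(Q,x \right)} = 0$ ($v{\left(Q,x \right)} = 0 - 0 = 0 + 0 = 0$)
$y = 25$ ($y = 6 + \left(4 \cdot 4 + 3\right) = 6 + \left(16 + 3\right) = 6 + 19 = 25$)
$y v{\left(P{\left(-2 \right)},-4 \right)} + J{\left(-3,-2 \right)} = 25 \cdot 0 - 3 = 0 - 3 = -3$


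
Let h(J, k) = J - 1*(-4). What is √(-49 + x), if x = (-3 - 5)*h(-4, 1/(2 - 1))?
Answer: 7*I ≈ 7.0*I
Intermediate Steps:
h(J, k) = 4 + J (h(J, k) = J + 4 = 4 + J)
x = 0 (x = (-3 - 5)*(4 - 4) = -8*0 = 0)
√(-49 + x) = √(-49 + 0) = √(-49) = 7*I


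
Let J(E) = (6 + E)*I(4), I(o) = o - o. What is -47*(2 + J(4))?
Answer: -94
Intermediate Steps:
I(o) = 0
J(E) = 0 (J(E) = (6 + E)*0 = 0)
-47*(2 + J(4)) = -47*(2 + 0) = -47*2 = -94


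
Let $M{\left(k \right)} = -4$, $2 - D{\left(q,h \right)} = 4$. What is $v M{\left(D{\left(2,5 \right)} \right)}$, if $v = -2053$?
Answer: $8212$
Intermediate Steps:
$D{\left(q,h \right)} = -2$ ($D{\left(q,h \right)} = 2 - 4 = -2$)
$v M{\left(D{\left(2,5 \right)} \right)} = \left(-2053\right) \left(-4\right) = 8212$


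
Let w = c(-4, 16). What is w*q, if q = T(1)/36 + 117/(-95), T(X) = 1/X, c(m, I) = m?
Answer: 4117/855 ≈ 4.8152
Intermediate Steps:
w = -4
T(X) = 1/X
q = -4117/3420 (q = 1/(1*36) + 117/(-95) = 1*(1/36) + 117*(-1/95) = 1/36 - 117/95 = -4117/3420 ≈ -1.2038)
w*q = -4*(-4117/3420) = 4117/855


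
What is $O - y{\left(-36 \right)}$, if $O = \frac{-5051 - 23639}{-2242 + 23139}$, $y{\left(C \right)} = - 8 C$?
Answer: $- \frac{6047026}{20897} \approx -289.37$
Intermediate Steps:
$O = - \frac{28690}{20897} \approx -1.3729$
$O - y{\left(-36 \right)} = - \frac{28690}{20897} - \left(-8\right) \left(-36\right) = - \frac{28690}{20897} - 288 = - \frac{6047026}{20897}$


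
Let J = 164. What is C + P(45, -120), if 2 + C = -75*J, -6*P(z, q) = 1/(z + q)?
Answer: -5535899/450 ≈ -12302.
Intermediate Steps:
P(z, q) = -1/(6*(q + z)) (P(z, q) = -1/(6*(z + q)) = -1/(6*(q + z)))
C = -12302 (C = -2 - 75*164 = -2 - 12300 = -12302)
C + P(45, -120) = -12302 - 1/(6*(-120) + 6*45) = -12302 - 1/(-720 + 270) = -12302 - 1/(-450) = -12302 - 1*(-1/450) = -12302 + 1/450 = -5535899/450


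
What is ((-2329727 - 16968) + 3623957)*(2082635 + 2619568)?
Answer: 6005945208186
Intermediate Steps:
((-2329727 - 16968) + 3623957)*(2082635 + 2619568) = (-2346695 + 3623957)*4702203 = 1277262*4702203 = 6005945208186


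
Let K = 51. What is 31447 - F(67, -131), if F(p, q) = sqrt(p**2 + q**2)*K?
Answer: 31447 - 255*sqrt(866) ≈ 23943.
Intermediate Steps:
F(p, q) = 51*sqrt(p**2 + q**2) (F(p, q) = sqrt(p**2 + q**2)*51 = 51*sqrt(p**2 + q**2))
31447 - F(67, -131) = 31447 - 51*sqrt(67**2 + (-131)**2) = 31447 - 51*sqrt(4489 + 17161) = 31447 - 51*sqrt(21650) = 31447 - 51*5*sqrt(866) = 31447 - 255*sqrt(866)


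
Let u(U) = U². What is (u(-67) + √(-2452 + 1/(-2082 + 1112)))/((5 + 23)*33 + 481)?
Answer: 4489/1405 + I*√2307087770/1362850 ≈ 3.195 + 0.035244*I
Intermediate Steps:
(u(-67) + √(-2452 + 1/(-2082 + 1112)))/((5 + 23)*33 + 481) = ((-67)² + √(-2452 + 1/(-2082 + 1112)))/((5 + 23)*33 + 481) = (4489 + √(-2452 + 1/(-970)))/(28*33 + 481) = (4489 + √(-2452 - 1/970))/(924 + 481) = (4489 + √(-2378441/970))/1405 = (4489 + I*√2307087770/970)*(1/1405) = 4489/1405 + I*√2307087770/1362850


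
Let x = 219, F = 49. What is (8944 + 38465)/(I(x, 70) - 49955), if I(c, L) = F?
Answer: -47409/49906 ≈ -0.94997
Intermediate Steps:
I(c, L) = 49
(8944 + 38465)/(I(x, 70) - 49955) = (8944 + 38465)/(49 - 49955) = 47409/(-49906) = 47409*(-1/49906) = -47409/49906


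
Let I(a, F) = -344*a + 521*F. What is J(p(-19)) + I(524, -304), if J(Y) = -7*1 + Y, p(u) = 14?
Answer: -338633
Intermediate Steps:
J(Y) = -7 + Y
J(p(-19)) + I(524, -304) = (-7 + 14) + (-344*524 + 521*(-304)) = 7 + (-180256 - 158384) = 7 - 338640 = -338633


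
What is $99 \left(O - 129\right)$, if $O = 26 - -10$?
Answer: $-9207$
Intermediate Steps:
$O = 36$ ($O = 26 + 10 = 36$)
$99 \left(O - 129\right) = 99 \left(36 - 129\right) = 99 \left(-93\right) = -9207$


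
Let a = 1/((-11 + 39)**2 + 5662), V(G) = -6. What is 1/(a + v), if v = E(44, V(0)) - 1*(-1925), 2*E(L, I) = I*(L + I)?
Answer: 6446/11673707 ≈ 0.00055218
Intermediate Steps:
E(L, I) = I*(I + L)/2 (E(L, I) = (I*(L + I))/2 = (I*(I + L))/2 = I*(I + L)/2)
a = 1/6446 (a = 1/(28**2 + 5662) = 1/(784 + 5662) = 1/6446 ≈ 0.00015514)
v = 1811 (v = (1/2)*(-6)*(-6 + 44) - 1*(-1925) = (1/2)*(-6)*38 + 1925 = -114 + 1925 = 1811)
1/(a + v) = 1/(1/6446 + 1811) = 1/(11673707/6446) = 6446/11673707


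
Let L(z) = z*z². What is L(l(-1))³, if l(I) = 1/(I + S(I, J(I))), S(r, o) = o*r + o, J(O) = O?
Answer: -1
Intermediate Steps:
S(r, o) = o + o*r
l(I) = 1/(I + I*(1 + I))
L(z) = z³
L(l(-1))³ = ((1/((-1)*(2 - 1)))³)³ = ((-1/1)³)³ = ((-1*1)³)³ = ((-1)³)³ = (-1)³ = -1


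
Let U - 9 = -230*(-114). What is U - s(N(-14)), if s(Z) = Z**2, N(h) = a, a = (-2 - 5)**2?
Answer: 23828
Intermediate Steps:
U = 26229 (U = 9 - 230*(-114) = 9 + 26220 = 26229)
a = 49 (a = (-7)**2 = 49)
N(h) = 49
U - s(N(-14)) = 26229 - 1*49**2 = 26229 - 1*2401 = 26229 - 2401 = 23828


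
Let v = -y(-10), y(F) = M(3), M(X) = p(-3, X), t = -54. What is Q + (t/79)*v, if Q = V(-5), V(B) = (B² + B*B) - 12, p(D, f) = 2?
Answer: 3110/79 ≈ 39.367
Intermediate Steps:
M(X) = 2
y(F) = 2
V(B) = -12 + 2*B² (V(B) = (B² + B²) - 12 = 2*B² - 12 = -12 + 2*B²)
v = -2 (v = -1*2 = -2)
Q = 38 (Q = -12 + 2*(-5)² = -12 + 2*25 = -12 + 50 = 38)
Q + (t/79)*v = 38 - 54/79*(-2) = 38 + 108/79 = 3110/79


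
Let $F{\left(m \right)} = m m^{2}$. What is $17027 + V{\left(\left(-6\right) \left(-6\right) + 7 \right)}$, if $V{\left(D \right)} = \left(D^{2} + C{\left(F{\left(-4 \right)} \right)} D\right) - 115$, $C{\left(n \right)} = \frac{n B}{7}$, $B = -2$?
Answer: $\frac{136831}{7} \approx 19547.0$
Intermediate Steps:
$F{\left(m \right)} = m^{3}$
$C{\left(n \right)} = - \frac{2 n}{7}$ ($C{\left(n \right)} = \frac{n \left(-2\right)}{7} = - 2 n \frac{1}{7} = - \frac{2 n}{7}$)
$V{\left(D \right)} = -115 + D^{2} + \frac{128 D}{7}$ ($V{\left(D \right)} = \left(D^{2} + - \frac{2 \left(-4\right)^{3}}{7} D\right) - 115 = \left(D^{2} + \left(- \frac{2}{7}\right) \left(-64\right) D\right) - 115 = \left(D^{2} + \frac{128 D}{7}\right) - 115 = -115 + D^{2} + \frac{128 D}{7}$)
$17027 + V{\left(\left(-6\right) \left(-6\right) + 7 \right)} = 17027 + \left(-115 + \left(\left(-6\right) \left(-6\right) + 7\right)^{2} + \frac{128 \left(\left(-6\right) \left(-6\right) + 7\right)}{7}\right) = 17027 + \left(-115 + \left(36 + 7\right)^{2} + \frac{128 \left(36 + 7\right)}{7}\right) = 17027 + \left(-115 + 43^{2} + \frac{128}{7} \cdot 43\right) = 17027 + \left(-115 + 1849 + \frac{5504}{7}\right) = 17027 + \frac{17642}{7} = \frac{136831}{7}$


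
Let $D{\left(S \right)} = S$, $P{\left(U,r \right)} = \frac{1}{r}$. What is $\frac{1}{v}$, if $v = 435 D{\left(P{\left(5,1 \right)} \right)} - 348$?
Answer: $\frac{1}{87} \approx 0.011494$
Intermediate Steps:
$v = 87$ ($v = \frac{435}{1} - 348 = 435 \cdot 1 - 348 = 435 - 348 = 87$)
$\frac{1}{v} = \frac{1}{87}$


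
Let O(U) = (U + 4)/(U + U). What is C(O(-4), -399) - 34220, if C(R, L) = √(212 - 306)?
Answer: -34220 + I*√94 ≈ -34220.0 + 9.6954*I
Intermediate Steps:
O(U) = (4 + U)/(2*U) (O(U) = (4 + U)/((2*U)) = (4 + U)*(1/(2*U)) = (4 + U)/(2*U))
C(R, L) = I*√94 (C(R, L) = √(-94) = I*√94)
C(O(-4), -399) - 34220 = I*√94 - 34220 = -34220 + I*√94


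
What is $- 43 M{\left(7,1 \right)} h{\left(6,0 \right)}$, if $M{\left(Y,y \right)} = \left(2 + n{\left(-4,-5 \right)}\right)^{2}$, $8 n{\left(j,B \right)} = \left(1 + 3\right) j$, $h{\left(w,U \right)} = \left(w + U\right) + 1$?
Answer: $0$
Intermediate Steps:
$h{\left(w,U \right)} = 1 + U + w$ ($h{\left(w,U \right)} = \left(U + w\right) + 1 = 1 + U + w$)
$n{\left(j,B \right)} = \frac{j}{2}$ ($n{\left(j,B \right)} = \frac{\left(1 + 3\right) j}{8} = \frac{4 j}{8} = \frac{j}{2}$)
$M{\left(Y,y \right)} = 0$ ($M{\left(Y,y \right)} = \left(2 + \frac{1}{2} \left(-4\right)\right)^{2} = \left(2 - 2\right)^{2} = 0^{2} = 0$)
$- 43 M{\left(7,1 \right)} h{\left(6,0 \right)} = \left(-43\right) 0 \left(1 + 0 + 6\right) = 0 \cdot 7 = 0$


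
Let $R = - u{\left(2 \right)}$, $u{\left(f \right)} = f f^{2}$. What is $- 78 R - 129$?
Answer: $495$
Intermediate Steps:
$u{\left(f \right)} = f^{3}$
$R = -8$ ($R = - 2^{3} = \left(-1\right) 8 = -8$)
$- 78 R - 129 = \left(-78\right) \left(-8\right) - 129 = 624 - 129 = 495$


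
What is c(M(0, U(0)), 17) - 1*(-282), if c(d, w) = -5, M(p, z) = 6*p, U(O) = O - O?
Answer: 277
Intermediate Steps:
U(O) = 0
c(M(0, U(0)), 17) - 1*(-282) = -5 - 1*(-282) = -5 + 282 = 277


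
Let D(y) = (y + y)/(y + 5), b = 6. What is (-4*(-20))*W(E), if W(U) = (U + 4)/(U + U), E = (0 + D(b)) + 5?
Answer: 4440/67 ≈ 66.269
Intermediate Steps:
D(y) = 2*y/(5 + y) (D(y) = (2*y)/(5 + y) = 2*y/(5 + y))
E = 67/11 (E = (0 + 2*6/(5 + 6)) + 5 = (0 + 2*6/11) + 5 = (0 + 2*6*(1/11)) + 5 = (0 + 12/11) + 5 = 12/11 + 5 = 67/11 ≈ 6.0909)
W(U) = (4 + U)/(2*U) (W(U) = (4 + U)/((2*U)) = (4 + U)*(1/(2*U)) = (4 + U)/(2*U))
(-4*(-20))*W(E) = (-4*(-20))*((4 + 67/11)/(2*(67/11))) = 80*((1/2)*(11/67)*(111/11)) = 80*(111/134) = 4440/67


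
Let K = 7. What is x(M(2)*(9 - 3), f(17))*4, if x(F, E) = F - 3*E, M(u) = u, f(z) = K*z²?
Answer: -24228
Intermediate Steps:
f(z) = 7*z²
x(M(2)*(9 - 3), f(17))*4 = (2*(9 - 3) - 21*17²)*4 = (2*6 - 21*289)*4 = (12 - 3*2023)*4 = (12 - 6069)*4 = -6057*4 = -24228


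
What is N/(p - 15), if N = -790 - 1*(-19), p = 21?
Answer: -257/2 ≈ -128.50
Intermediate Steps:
N = -771 (N = -790 + 19 = -771)
N/(p - 15) = -771/(21 - 15) = -771/6 = (1/6)*(-771) = -257/2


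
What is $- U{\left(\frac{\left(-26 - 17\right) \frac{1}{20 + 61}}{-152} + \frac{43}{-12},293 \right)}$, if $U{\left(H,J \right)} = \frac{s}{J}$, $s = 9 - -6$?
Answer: $- \frac{15}{293} \approx -0.051195$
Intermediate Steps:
$s = 15$ ($s = 9 + 6 = 15$)
$U{\left(H,J \right)} = \frac{15}{J}$
$- U{\left(\frac{\left(-26 - 17\right) \frac{1}{20 + 61}}{-152} + \frac{43}{-12},293 \right)} = - \frac{15}{293}$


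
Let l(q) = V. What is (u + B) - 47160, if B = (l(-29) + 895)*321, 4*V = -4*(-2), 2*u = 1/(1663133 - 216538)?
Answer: 696613608631/2893190 ≈ 2.4078e+5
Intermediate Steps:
u = 1/2893190 (u = 1/(2*(1663133 - 216538)) = (½)/1446595 = (½)*(1/1446595) = 1/2893190 ≈ 3.4564e-7)
V = 2 (V = (-4*(-2))/4 = (¼)*8 = 2)
l(q) = 2
B = 287937 (B = (2 + 895)*321 = 897*321 = 287937)
(u + B) - 47160 = (1/2893190 + 287937) - 47160 = 833056449031/2893190 - 47160 = 696613608631/2893190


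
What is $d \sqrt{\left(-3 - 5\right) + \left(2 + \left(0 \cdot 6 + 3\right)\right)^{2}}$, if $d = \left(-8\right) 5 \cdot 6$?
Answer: $- 240 \sqrt{17} \approx -989.54$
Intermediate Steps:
$d = -240$ ($d = \left(-40\right) 6 = -240$)
$d \sqrt{\left(-3 - 5\right) + \left(2 + \left(0 \cdot 6 + 3\right)\right)^{2}} = - 240 \sqrt{\left(-3 - 5\right) + \left(2 + \left(0 \cdot 6 + 3\right)\right)^{2}} = - 240 \sqrt{\left(-3 - 5\right) + \left(2 + \left(0 + 3\right)\right)^{2}} = - 240 \sqrt{-8 + \left(2 + 3\right)^{2}} = - 240 \sqrt{-8 + 5^{2}} = - 240 \sqrt{-8 + 25} = - 240 \sqrt{17}$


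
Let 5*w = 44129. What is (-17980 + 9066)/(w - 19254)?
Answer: 44570/52141 ≈ 0.85480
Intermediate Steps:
w = 44129/5 (w = (1/5)*44129 = 44129/5 ≈ 8825.8)
(-17980 + 9066)/(w - 19254) = (-17980 + 9066)/(44129/5 - 19254) = -8914/(-52141/5) = -8914*(-5/52141) = 44570/52141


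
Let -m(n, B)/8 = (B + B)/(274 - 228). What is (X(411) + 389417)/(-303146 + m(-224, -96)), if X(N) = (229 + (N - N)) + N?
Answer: -8971311/6971590 ≈ -1.2868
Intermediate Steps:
m(n, B) = -8*B/23 (m(n, B) = -8*(B + B)/(274 - 228) = -8*2*B/46 = -8*B/23)
X(N) = 229 + N (X(N) = (229 + 0) + N = 229 + N)
(X(411) + 389417)/(-303146 + m(-224, -96)) = ((229 + 411) + 389417)/(-303146 - 8/23*(-96)) = (640 + 389417)/(-303146 + 768/23) = 390057/(-6971590/23) = 390057*(-23/6971590) = -8971311/6971590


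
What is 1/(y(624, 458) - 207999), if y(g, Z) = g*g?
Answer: 1/181377 ≈ 5.5134e-6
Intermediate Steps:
y(g, Z) = g²
1/(y(624, 458) - 207999) = 1/(624² - 207999) = 1/(389376 - 207999) = 1/181377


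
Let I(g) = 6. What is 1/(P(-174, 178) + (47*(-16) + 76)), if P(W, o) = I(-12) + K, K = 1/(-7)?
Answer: -7/4691 ≈ -0.0014922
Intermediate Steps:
K = -⅐ ≈ -0.14286
P(W, o) = 41/7 (P(W, o) = 6 - ⅐ = 41/7)
1/(P(-174, 178) + (47*(-16) + 76)) = 1/(41/7 + (47*(-16) + 76)) = 1/(41/7 + (-752 + 76)) = 1/(41/7 - 676) = 1/(-4691/7) = -7/4691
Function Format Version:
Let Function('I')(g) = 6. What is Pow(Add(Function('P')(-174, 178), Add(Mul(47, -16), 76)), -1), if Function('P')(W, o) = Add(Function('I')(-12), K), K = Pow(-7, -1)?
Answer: Rational(-7, 4691) ≈ -0.0014922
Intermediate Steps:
K = Rational(-1, 7) ≈ -0.14286
Function('P')(W, o) = Rational(41, 7) (Function('P')(W, o) = Add(6, Rational(-1, 7)) = Rational(41, 7))
Pow(Add(Function('P')(-174, 178), Add(Mul(47, -16), 76)), -1) = Pow(Add(Rational(41, 7), Add(Mul(47, -16), 76)), -1) = Pow(Add(Rational(41, 7), Add(-752, 76)), -1) = Pow(Add(Rational(41, 7), -676), -1) = Pow(Rational(-4691, 7), -1) = Rational(-7, 4691)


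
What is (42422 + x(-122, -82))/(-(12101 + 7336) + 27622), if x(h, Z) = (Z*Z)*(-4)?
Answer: 15526/8185 ≈ 1.8969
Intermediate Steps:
x(h, Z) = -4*Z² (x(h, Z) = Z²*(-4) = -4*Z²)
(42422 + x(-122, -82))/(-(12101 + 7336) + 27622) = (42422 - 4*(-82)²)/(-(12101 + 7336) + 27622) = (42422 - 4*6724)/(-1*19437 + 27622) = (42422 - 26896)/(-19437 + 27622) = 15526/8185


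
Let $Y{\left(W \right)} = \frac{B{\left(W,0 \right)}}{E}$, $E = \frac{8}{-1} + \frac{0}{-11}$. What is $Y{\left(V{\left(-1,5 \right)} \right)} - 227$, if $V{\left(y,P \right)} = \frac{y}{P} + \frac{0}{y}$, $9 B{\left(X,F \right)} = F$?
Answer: $-227$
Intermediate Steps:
$B{\left(X,F \right)} = \frac{F}{9}$
$E = -8$ ($E = 8 \left(-1\right) + 0 \left(- \frac{1}{11}\right) = -8 + 0 = -8$)
$V{\left(y,P \right)} = \frac{y}{P}$ ($V{\left(y,P \right)} = \frac{y}{P} + 0 = \frac{y}{P}$)
$Y{\left(W \right)} = 0$ ($Y{\left(W \right)} = \frac{\frac{1}{9} \cdot 0}{-8} = 0 \left(- \frac{1}{8}\right) = 0$)
$Y{\left(V{\left(-1,5 \right)} \right)} - 227 = 0 - 227 = -227$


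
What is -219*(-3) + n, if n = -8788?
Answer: -8131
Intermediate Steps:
-219*(-3) + n = -219*(-3) - 8788 = 657 - 8788 = -8131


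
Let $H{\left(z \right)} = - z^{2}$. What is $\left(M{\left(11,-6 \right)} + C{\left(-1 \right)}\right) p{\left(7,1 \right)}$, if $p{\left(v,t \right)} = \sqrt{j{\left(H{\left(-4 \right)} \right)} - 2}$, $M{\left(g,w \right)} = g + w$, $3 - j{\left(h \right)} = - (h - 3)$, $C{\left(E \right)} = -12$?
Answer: $- 21 i \sqrt{2} \approx - 29.698 i$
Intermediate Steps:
$j{\left(h \right)} = h$ ($j{\left(h \right)} = 3 - - (h - 3) = 3 - - (-3 + h) = 3 - \left(3 - h\right) = 3 + \left(-3 + h\right) = h$)
$p{\left(v,t \right)} = 3 i \sqrt{2}$ ($p{\left(v,t \right)} = \sqrt{- \left(-4\right)^{2} - 2} = \sqrt{\left(-1\right) 16 - 2} = \sqrt{-16 - 2} = \sqrt{-18} = 3 i \sqrt{2}$)
$\left(M{\left(11,-6 \right)} + C{\left(-1 \right)}\right) p{\left(7,1 \right)} = \left(\left(11 - 6\right) - 12\right) 3 i \sqrt{2} = \left(5 - 12\right) 3 i \sqrt{2} = - 7 \cdot 3 i \sqrt{2} = - 21 i \sqrt{2}$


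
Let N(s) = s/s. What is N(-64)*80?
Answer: 80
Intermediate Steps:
N(s) = 1
N(-64)*80 = 1*80 = 80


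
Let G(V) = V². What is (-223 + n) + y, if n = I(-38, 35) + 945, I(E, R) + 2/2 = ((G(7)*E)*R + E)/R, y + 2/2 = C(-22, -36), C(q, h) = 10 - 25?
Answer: -40533/35 ≈ -1158.1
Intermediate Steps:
C(q, h) = -15
y = -16 (y = -1 - 15 = -16)
I(E, R) = -1 + (E + 49*E*R)/R (I(E, R) = -1 + ((7²*E)*R + E)/R = -1 + ((49*E)*R + E)/R = -1 + (49*E*R + E)/R = -1 + (E + 49*E*R)/R)
n = -32168/35 (n = (-1 + 49*(-38) - 38/35) + 945 = (-1 - 1862 - 38*1/35) + 945 = (-1 - 1862 - 38/35) + 945 = -65243/35 + 945 = -32168/35 ≈ -919.09)
(-223 + n) + y = (-223 - 32168/35) - 16 = -39973/35 - 16 = -40533/35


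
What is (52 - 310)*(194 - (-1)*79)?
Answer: -70434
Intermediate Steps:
(52 - 310)*(194 - (-1)*79) = -258*(194 - 1*(-79)) = -258*(194 + 79) = -258*273 = -70434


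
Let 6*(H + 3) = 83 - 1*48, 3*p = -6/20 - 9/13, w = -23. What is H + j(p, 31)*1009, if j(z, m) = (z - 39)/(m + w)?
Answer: -15468211/3120 ≈ -4957.8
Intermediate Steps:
p = -43/130 (p = (-6/20 - 9/13)/3 = (-6*1/20 - 9*1/13)/3 = (-3/10 - 9/13)/3 = (1/3)*(-129/130) = -43/130 ≈ -0.33077)
H = 17/6 (H = -3 + (83 - 1*48)/6 = -3 + (83 - 48)/6 = -3 + (1/6)*35 = -3 + 35/6 = 17/6 ≈ 2.8333)
j(z, m) = (-39 + z)/(-23 + m) (j(z, m) = (z - 39)/(m - 23) = (-39 + z)/(-23 + m))
H + j(p, 31)*1009 = 17/6 + ((-39 - 43/130)/(-23 + 31))*1009 = 17/6 + (-5113/130/8)*1009 = 17/6 + ((1/8)*(-5113/130))*1009 = 17/6 - 5113/1040*1009 = 17/6 - 5159017/1040 = -15468211/3120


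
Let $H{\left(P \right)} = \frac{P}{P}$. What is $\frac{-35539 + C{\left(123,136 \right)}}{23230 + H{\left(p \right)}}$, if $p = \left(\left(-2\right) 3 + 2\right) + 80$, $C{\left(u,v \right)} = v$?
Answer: $- \frac{35403}{23231} \approx -1.524$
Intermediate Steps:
$p = 76$ ($p = \left(-6 + 2\right) + 80 = -4 + 80 = 76$)
$H{\left(P \right)} = 1$
$\frac{-35539 + C{\left(123,136 \right)}}{23230 + H{\left(p \right)}} = \frac{-35539 + 136}{23230 + 1} = - \frac{35403}{23231}$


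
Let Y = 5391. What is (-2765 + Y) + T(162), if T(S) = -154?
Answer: 2472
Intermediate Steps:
(-2765 + Y) + T(162) = (-2765 + 5391) - 154 = 2626 - 154 = 2472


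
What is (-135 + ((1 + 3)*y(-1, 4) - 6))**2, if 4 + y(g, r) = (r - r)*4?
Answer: 24649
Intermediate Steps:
y(g, r) = -4 (y(g, r) = -4 + (r - r)*4 = -4 + 0*4 = -4 + 0 = -4)
(-135 + ((1 + 3)*y(-1, 4) - 6))**2 = (-135 + ((1 + 3)*(-4) - 6))**2 = (-135 + (4*(-4) - 6))**2 = (-135 + (-16 - 6))**2 = (-135 - 22)**2 = (-157)**2 = 24649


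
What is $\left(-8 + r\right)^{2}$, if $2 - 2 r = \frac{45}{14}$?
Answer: $\frac{58081}{784} \approx 74.083$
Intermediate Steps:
$r = - \frac{17}{28}$ ($r = 1 - \frac{45 \cdot \frac{1}{14}}{2} = 1 - \frac{45}{28} = - \frac{17}{28} \approx -0.60714$)
$\left(-8 + r\right)^{2} = \left(-8 - \frac{17}{28}\right)^{2} = \left(- \frac{241}{28}\right)^{2} = \frac{58081}{784}$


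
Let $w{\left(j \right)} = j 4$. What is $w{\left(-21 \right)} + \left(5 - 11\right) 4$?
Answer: $-108$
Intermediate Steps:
$w{\left(j \right)} = 4 j$
$w{\left(-21 \right)} + \left(5 - 11\right) 4 = 4 \left(-21\right) + \left(5 - 11\right) 4 = -84 - 24 = -108$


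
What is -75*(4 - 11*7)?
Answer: 5475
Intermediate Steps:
-75*(4 - 11*7) = -75*(4 - 77) = -75*(-73) = 5475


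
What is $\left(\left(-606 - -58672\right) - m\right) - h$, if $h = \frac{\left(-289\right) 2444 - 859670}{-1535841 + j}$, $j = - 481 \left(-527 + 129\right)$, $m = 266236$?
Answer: $- \frac{279865938496}{1344403} \approx -2.0817 \cdot 10^{5}$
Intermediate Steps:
$j = 191438$ ($j = \left(-481\right) \left(-398\right) = 191438$)
$h = \frac{1565986}{1344403}$ ($h = \frac{\left(-289\right) 2444 - 859670}{-1535841 + 191438} = \frac{-706316 - 859670}{-1344403} = \left(-1565986\right) \left(- \frac{1}{1344403}\right) = \frac{1565986}{1344403} \approx 1.1648$)
$\left(\left(-606 - -58672\right) - m\right) - h = \left(\left(-606 - -58672\right) - 266236\right) - \frac{1565986}{1344403} = \left(\left(-606 + 58672\right) - 266236\right) - \frac{1565986}{1344403} = \left(58066 - 266236\right) - \frac{1565986}{1344403} = -208170 - \frac{1565986}{1344403} = - \frac{279865938496}{1344403}$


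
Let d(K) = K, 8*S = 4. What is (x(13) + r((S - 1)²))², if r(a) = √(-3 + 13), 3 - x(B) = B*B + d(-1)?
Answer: (165 - √10)² ≈ 26191.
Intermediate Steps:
S = ½ (S = (⅛)*4 = ½ ≈ 0.50000)
x(B) = 4 - B² (x(B) = 3 - (B*B - 1) = 3 - (B² - 1) = 3 - (-1 + B²) = 3 + (1 - B²) = 4 - B²)
r(a) = √10
(x(13) + r((S - 1)²))² = ((4 - 1*13²) + √10)² = ((4 - 1*169) + √10)² = ((4 - 169) + √10)² = (-165 + √10)²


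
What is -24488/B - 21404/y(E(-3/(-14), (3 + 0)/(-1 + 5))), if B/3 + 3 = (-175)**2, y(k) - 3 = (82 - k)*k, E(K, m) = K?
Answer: -64248881428/61596153 ≈ -1043.1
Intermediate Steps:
y(k) = 3 + k*(82 - k) (y(k) = 3 + (82 - k)*k = 3 + k*(82 - k))
B = 91866 (B = -9 + 3*(-175)**2 = -9 + 3*30625 = -9 + 91875 = 91866)
-24488/B - 21404/y(E(-3/(-14), (3 + 0)/(-1 + 5))) = -24488/91866 - 21404/(3 - (-3/(-14))**2 + 82*(-3/(-14))) = -24488*1/91866 - 21404/(3 - (-3*(-1/14))**2 + 82*(-3*(-1/14))) = -12244/45933 - 21404/(3 - (3/14)**2 + 82*(3/14)) = -12244/45933 - 21404/(3 - 1*9/196 + 123/7) = -12244/45933 - 21404/(3 - 9/196 + 123/7) = -12244/45933 - 21404/4023/196 = -12244/45933 - 21404*196/4023 = -12244/45933 - 4195184/4023 = -64248881428/61596153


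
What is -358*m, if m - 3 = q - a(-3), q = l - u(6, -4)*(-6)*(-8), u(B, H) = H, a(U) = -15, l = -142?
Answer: -24344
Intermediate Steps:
q = 50 (q = -142 - (-4*(-6))*(-8) = -142 - 24*(-8) = -142 - 1*(-192) = -142 + 192 = 50)
m = 68 (m = 3 + (50 - 1*(-15)) = 3 + (50 + 15) = 3 + 65 = 68)
-358*m = -358*68 = -24344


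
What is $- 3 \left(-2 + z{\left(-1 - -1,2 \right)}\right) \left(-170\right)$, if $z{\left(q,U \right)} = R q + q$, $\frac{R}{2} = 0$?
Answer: $-1020$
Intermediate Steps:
$R = 0$ ($R = 2 \cdot 0 = 0$)
$z{\left(q,U \right)} = q$ ($z{\left(q,U \right)} = 0 q + q = 0 + q = q$)
$- 3 \left(-2 + z{\left(-1 - -1,2 \right)}\right) \left(-170\right) = - 3 \left(-2 - 0\right) \left(-170\right) = - 3 \left(-2 + \left(-1 + 1\right)\right) \left(-170\right) = - 3 \left(-2 + 0\right) \left(-170\right) = \left(-3\right) \left(-2\right) \left(-170\right) = 6 \left(-170\right) = -1020$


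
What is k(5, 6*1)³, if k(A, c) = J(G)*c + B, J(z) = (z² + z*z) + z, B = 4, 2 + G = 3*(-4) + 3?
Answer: 2685619000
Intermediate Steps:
G = -11 (G = -2 + (3*(-4) + 3) = -2 + (-12 + 3) = -2 - 9 = -11)
J(z) = z + 2*z² (J(z) = (z² + z²) + z = 2*z² + z = z + 2*z²)
k(A, c) = 4 + 231*c (k(A, c) = (-11*(1 + 2*(-11)))*c + 4 = (-11*(1 - 22))*c + 4 = (-11*(-21))*c + 4 = 231*c + 4 = 4 + 231*c)
k(5, 6*1)³ = (4 + 231*(6*1))³ = (4 + 231*6)³ = (4 + 1386)³ = 1390³ = 2685619000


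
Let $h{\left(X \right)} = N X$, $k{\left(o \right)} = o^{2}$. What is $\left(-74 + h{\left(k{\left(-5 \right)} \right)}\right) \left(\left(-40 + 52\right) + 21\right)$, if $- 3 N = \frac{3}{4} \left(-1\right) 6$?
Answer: $- \frac{2409}{2} \approx -1204.5$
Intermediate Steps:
$N = \frac{3}{2}$ ($N = - \frac{\frac{3}{4} \left(-1\right) 6}{3} = - \frac{\left(- \frac{3}{4}\right) 6}{3} = \left(- \frac{1}{3}\right) \left(- \frac{9}{2}\right) = \frac{3}{2} \approx 1.5$)
$h{\left(X \right)} = \frac{3 X}{2}$
$\left(-74 + h{\left(k{\left(-5 \right)} \right)}\right) \left(\left(-40 + 52\right) + 21\right) = \left(-74 + \frac{3 \left(-5\right)^{2}}{2}\right) \left(\left(-40 + 52\right) + 21\right) = \left(-74 + \frac{3}{2} \cdot 25\right) \left(12 + 21\right) = \left(-74 + \frac{75}{2}\right) 33 = \left(- \frac{73}{2}\right) 33 = - \frac{2409}{2}$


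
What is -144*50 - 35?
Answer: -7235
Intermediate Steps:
-144*50 - 35 = -7200 - 35 = -7235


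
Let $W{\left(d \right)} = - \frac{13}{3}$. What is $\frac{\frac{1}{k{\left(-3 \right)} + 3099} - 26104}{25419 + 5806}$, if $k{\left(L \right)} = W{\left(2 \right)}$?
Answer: $- \frac{242349533}{289892900} \approx -0.836$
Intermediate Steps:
$W{\left(d \right)} = - \frac{13}{3}$ ($W{\left(d \right)} = \left(-13\right) \frac{1}{3} = - \frac{13}{3}$)
$k{\left(L \right)} = - \frac{13}{3}$
$\frac{\frac{1}{k{\left(-3 \right)} + 3099} - 26104}{25419 + 5806} = \frac{\frac{1}{- \frac{13}{3} + 3099} - 26104}{25419 + 5806} = \frac{\frac{1}{\frac{9284}{3}} - 26104}{31225} = \left(\frac{3}{9284} - 26104\right) \frac{1}{31225} = \left(- \frac{242349533}{9284}\right) \frac{1}{31225} = - \frac{242349533}{289892900}$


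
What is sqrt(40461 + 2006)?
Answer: sqrt(42467) ≈ 206.08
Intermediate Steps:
sqrt(40461 + 2006) = sqrt(42467)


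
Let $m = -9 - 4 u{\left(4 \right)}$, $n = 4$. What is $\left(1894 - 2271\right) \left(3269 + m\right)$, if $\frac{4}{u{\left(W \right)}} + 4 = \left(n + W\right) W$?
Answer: $- \frac{8601632}{7} \approx -1.2288 \cdot 10^{6}$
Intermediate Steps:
$u{\left(W \right)} = \frac{4}{-4 + W \left(4 + W\right)}$ ($u{\left(W \right)} = \frac{4}{-4 + \left(4 + W\right) W} = \frac{4}{-4 + W \left(4 + W\right)}$)
$m = - \frac{67}{7}$ ($m = -9 - 4 \frac{4}{-4 + 4^{2} + 4 \cdot 4} = -9 - 4 \frac{4}{-4 + 16 + 16} = -9 - 4 \cdot \frac{4}{28} = -9 - 4 \cdot 4 \cdot \frac{1}{28} = -9 - \frac{4}{7} = - \frac{67}{7} \approx -9.5714$)
$\left(1894 - 2271\right) \left(3269 + m\right) = \left(1894 - 2271\right) \left(3269 - \frac{67}{7}\right) = \left(-377\right) \frac{22816}{7} = - \frac{8601632}{7}$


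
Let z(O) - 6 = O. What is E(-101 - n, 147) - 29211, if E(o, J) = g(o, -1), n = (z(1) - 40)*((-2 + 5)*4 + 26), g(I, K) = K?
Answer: -29212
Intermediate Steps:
z(O) = 6 + O
n = -1254 (n = ((6 + 1) - 40)*((-2 + 5)*4 + 26) = (7 - 40)*(3*4 + 26) = -33*(12 + 26) = -33*38 = -1254)
E(o, J) = -1
E(-101 - n, 147) - 29211 = -1 - 29211 = -29212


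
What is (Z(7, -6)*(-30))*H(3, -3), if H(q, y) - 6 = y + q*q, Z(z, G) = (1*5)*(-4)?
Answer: 7200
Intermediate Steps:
Z(z, G) = -20 (Z(z, G) = 5*(-4) = -20)
H(q, y) = 6 + y + q² (H(q, y) = 6 + (y + q*q) = 6 + (y + q²) = 6 + y + q²)
(Z(7, -6)*(-30))*H(3, -3) = (-20*(-30))*(6 - 3 + 3²) = 600*(6 - 3 + 9) = 600*12 = 7200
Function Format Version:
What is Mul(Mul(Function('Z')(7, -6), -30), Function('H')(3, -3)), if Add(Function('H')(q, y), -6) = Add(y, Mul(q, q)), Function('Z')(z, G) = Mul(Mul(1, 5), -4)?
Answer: 7200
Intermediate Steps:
Function('Z')(z, G) = -20 (Function('Z')(z, G) = Mul(5, -4) = -20)
Function('H')(q, y) = Add(6, y, Pow(q, 2)) (Function('H')(q, y) = Add(6, Add(y, Mul(q, q))) = Add(6, Add(y, Pow(q, 2))) = Add(6, y, Pow(q, 2)))
Mul(Mul(Function('Z')(7, -6), -30), Function('H')(3, -3)) = Mul(Mul(-20, -30), Add(6, -3, Pow(3, 2))) = Mul(600, Add(6, -3, 9)) = Mul(600, 12) = 7200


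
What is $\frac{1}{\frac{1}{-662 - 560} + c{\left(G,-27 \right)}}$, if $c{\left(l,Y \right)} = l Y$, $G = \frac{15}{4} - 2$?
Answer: $- \frac{2444}{115481} \approx -0.021164$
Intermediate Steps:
$G = \frac{7}{4}$ ($G = 15 \cdot \frac{1}{4} - 2 = \frac{15}{4} - 2 = \frac{7}{4} \approx 1.75$)
$c{\left(l,Y \right)} = Y l$
$\frac{1}{\frac{1}{-662 - 560} + c{\left(G,-27 \right)}} = \frac{1}{\frac{1}{-662 - 560} - \frac{189}{4}} = \frac{1}{\frac{1}{-1222} - \frac{189}{4}} = \frac{1}{- \frac{1}{1222} - \frac{189}{4}} = \frac{1}{- \frac{115481}{2444}} = - \frac{2444}{115481}$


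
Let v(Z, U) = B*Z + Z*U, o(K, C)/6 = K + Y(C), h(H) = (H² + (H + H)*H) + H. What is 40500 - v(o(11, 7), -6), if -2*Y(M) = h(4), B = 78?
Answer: 46980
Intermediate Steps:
h(H) = H + 3*H² (h(H) = (H² + (2*H)*H) + H = (H² + 2*H²) + H = 3*H² + H = H + 3*H²)
Y(M) = -26 (Y(M) = -2*(1 + 3*4) = -2*(1 + 12) = -2*13 = -½*52 = -26)
o(K, C) = -156 + 6*K (o(K, C) = 6*(K - 26) = 6*(-26 + K) = -156 + 6*K)
v(Z, U) = 78*Z + U*Z (v(Z, U) = 78*Z + Z*U = 78*Z + U*Z)
40500 - v(o(11, 7), -6) = 40500 - (-156 + 6*11)*(78 - 6) = 40500 - (-156 + 66)*72 = 40500 - (-90)*72 = 40500 - 1*(-6480) = 40500 + 6480 = 46980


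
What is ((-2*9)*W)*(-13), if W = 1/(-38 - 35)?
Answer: -234/73 ≈ -3.2055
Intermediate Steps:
W = -1/73 (W = 1/(-73) = -1/73 ≈ -0.013699)
((-2*9)*W)*(-13) = (-2*9*(-1/73))*(-13) = -18*(-1/73)*(-13) = (18/73)*(-13) = -234/73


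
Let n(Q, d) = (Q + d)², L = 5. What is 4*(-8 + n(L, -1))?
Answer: 32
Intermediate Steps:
4*(-8 + n(L, -1)) = 4*(-8 + (5 - 1)²) = 4*(-8 + 4²) = 4*(-8 + 16) = 4*8 = 32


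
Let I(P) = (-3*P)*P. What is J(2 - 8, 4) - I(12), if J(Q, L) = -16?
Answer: 416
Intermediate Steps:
I(P) = -3*P**2
J(2 - 8, 4) - I(12) = -16 - (-3)*12**2 = -16 - (-3)*144 = -16 - 1*(-432) = -16 + 432 = 416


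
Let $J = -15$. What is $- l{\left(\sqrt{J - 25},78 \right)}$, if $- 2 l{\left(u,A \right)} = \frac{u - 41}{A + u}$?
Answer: $- \frac{1579}{6124} + \frac{119 i \sqrt{10}}{6124} \approx -0.25784 + 0.061449 i$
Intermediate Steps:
$l{\left(u,A \right)} = - \frac{-41 + u}{2 \left(A + u\right)}$ ($l{\left(u,A \right)} = - \frac{\left(u - 41\right) \frac{1}{A + u}}{2} = - \frac{\left(-41 + u\right) \frac{1}{A + u}}{2} = - \frac{\frac{1}{A + u} \left(-41 + u\right)}{2} = - \frac{-41 + u}{2 \left(A + u\right)}$)
$- l{\left(\sqrt{J - 25},78 \right)} = - \frac{41 - \sqrt{-15 - 25}}{2 \left(78 + \sqrt{-15 - 25}\right)} = - \frac{41 - \sqrt{-40}}{2 \left(78 + \sqrt{-40}\right)} = - \frac{41 - 2 i \sqrt{10}}{2 \left(78 + 2 i \sqrt{10}\right)}$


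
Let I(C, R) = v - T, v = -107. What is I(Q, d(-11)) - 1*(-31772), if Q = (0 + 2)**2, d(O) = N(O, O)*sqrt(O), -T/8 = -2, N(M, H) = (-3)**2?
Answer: 31649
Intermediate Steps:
N(M, H) = 9
T = 16 (T = -8*(-2) = 16)
d(O) = 9*sqrt(O)
Q = 4 (Q = 2**2 = 4)
I(C, R) = -123 (I(C, R) = -107 - 1*16 = -107 - 16 = -123)
I(Q, d(-11)) - 1*(-31772) = -123 - 1*(-31772) = -123 + 31772 = 31649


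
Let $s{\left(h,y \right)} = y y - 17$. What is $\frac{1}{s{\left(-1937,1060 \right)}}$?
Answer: $\frac{1}{1123583} \approx 8.9001 \cdot 10^{-7}$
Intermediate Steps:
$s{\left(h,y \right)} = -17 + y^{2}$ ($s{\left(h,y \right)} = y^{2} - 17 = -17 + y^{2}$)
$\frac{1}{s{\left(-1937,1060 \right)}} = \frac{1}{-17 + 1060^{2}} = \frac{1}{-17 + 1123600} = \frac{1}{1123583}$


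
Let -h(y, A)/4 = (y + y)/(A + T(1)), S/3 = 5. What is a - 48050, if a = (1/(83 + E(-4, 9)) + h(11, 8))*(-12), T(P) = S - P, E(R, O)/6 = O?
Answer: -6576286/137 ≈ -48002.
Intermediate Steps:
S = 15 (S = 3*5 = 15)
E(R, O) = 6*O
T(P) = 15 - P
h(y, A) = -8*y/(14 + A) (h(y, A) = -4*(y + y)/(A + (15 - 1*1)) = -4*2*y/(A + (15 - 1)) = -4*2*y/(A + 14) = -4*2*y/(14 + A) = -8*y/(14 + A))
a = 6564/137 (a = (1/(83 + 6*9) - 8*11/(14 + 8))*(-12) = (1/(83 + 54) - 8*11/22)*(-12) = (1/137 - 8*11*1/22)*(-12) = (1/137 - 4)*(-12) = -547/137*(-12) = 6564/137 ≈ 47.912)
a - 48050 = 6564/137 - 48050 = -6576286/137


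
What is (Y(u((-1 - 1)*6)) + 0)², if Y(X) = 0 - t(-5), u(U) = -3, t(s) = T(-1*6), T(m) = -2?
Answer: 4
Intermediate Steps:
t(s) = -2
Y(X) = 2 (Y(X) = 0 - 1*(-2) = 0 + 2 = 2)
(Y(u((-1 - 1)*6)) + 0)² = (2 + 0)² = 2² = 4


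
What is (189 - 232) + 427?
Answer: 384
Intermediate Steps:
(189 - 232) + 427 = -43 + 427 = 384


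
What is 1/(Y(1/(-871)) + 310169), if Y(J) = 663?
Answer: 1/310832 ≈ 3.2172e-6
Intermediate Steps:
1/(Y(1/(-871)) + 310169) = 1/(663 + 310169) = 1/310832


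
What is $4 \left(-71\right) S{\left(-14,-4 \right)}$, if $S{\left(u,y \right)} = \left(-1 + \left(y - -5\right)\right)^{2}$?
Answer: $0$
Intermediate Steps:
$S{\left(u,y \right)} = \left(4 + y\right)^{2}$ ($S{\left(u,y \right)} = \left(-1 + \left(y + 5\right)\right)^{2} = \left(-1 + \left(5 + y\right)\right)^{2} = \left(4 + y\right)^{2}$)
$4 \left(-71\right) S{\left(-14,-4 \right)} = 4 \left(-71\right) \left(4 - 4\right)^{2} = - 284 \cdot 0^{2} = \left(-284\right) 0 = 0$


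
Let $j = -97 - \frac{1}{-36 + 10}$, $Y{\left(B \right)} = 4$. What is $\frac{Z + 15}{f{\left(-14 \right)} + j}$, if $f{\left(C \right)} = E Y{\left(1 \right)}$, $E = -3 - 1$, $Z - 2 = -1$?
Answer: $- \frac{416}{2937} \approx -0.14164$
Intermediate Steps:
$Z = 1$ ($Z = 2 - 1 = 1$)
$E = -4$ ($E = -3 - 1 = -4$)
$j = - \frac{2521}{26}$ ($j = -97 - \frac{1}{-26} = -97 - - \frac{1}{26} = -97 + \frac{1}{26} = - \frac{2521}{26} \approx -96.962$)
$f{\left(C \right)} = -16$ ($f{\left(C \right)} = \left(-4\right) 4 = -16$)
$\frac{Z + 15}{f{\left(-14 \right)} + j} = \frac{1 + 15}{-16 - \frac{2521}{26}} = \frac{16}{- \frac{2937}{26}} = 16 \left(- \frac{26}{2937}\right) = - \frac{416}{2937}$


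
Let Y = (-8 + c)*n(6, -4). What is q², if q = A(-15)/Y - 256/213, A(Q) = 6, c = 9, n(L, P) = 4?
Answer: 16129/181476 ≈ 0.088877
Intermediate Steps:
Y = 4 (Y = (-8 + 9)*4 = 1*4 = 4)
q = 127/426 (q = 6/4 - 256/213 = 6*(¼) - 256*1/213 = 3/2 - 256/213 = 127/426 ≈ 0.29812)
q² = (127/426)² = 16129/181476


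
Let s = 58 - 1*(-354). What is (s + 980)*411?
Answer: 572112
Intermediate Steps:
s = 412 (s = 58 + 354 = 412)
(s + 980)*411 = (412 + 980)*411 = 1392*411 = 572112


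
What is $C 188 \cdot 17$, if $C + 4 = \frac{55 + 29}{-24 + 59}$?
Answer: $- \frac{25568}{5} \approx -5113.6$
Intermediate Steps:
$C = - \frac{8}{5}$ ($C = -4 + \frac{55 + 29}{-24 + 59} = -4 + \frac{84}{35} = -4 + 84 \cdot \frac{1}{35} = -4 + \frac{12}{5} = - \frac{8}{5} \approx -1.6$)
$C 188 \cdot 17 = \left(- \frac{8}{5}\right) 188 \cdot 17 = \left(- \frac{1504}{5}\right) 17 = - \frac{25568}{5}$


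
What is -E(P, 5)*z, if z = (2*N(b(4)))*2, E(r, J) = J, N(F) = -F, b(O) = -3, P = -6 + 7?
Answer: -60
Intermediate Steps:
P = 1
z = 12 (z = (2*(-1*(-3)))*2 = (2*3)*2 = 6*2 = 12)
-E(P, 5)*z = -5*12 = -1*60 = -60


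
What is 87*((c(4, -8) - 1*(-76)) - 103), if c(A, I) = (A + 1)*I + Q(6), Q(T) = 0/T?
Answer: -5829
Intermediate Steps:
Q(T) = 0
c(A, I) = I*(1 + A) (c(A, I) = (A + 1)*I + 0 = (1 + A)*I + 0 = I*(1 + A) + 0 = I*(1 + A))
87*((c(4, -8) - 1*(-76)) - 103) = 87*((-8*(1 + 4) - 1*(-76)) - 103) = 87*((-8*5 + 76) - 103) = 87*((-40 + 76) - 103) = 87*(36 - 103) = 87*(-67) = -5829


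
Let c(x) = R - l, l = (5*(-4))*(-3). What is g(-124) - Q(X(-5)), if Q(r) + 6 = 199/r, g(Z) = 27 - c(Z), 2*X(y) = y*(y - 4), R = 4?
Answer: 3607/45 ≈ 80.156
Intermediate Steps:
l = 60 (l = -20*(-3) = 60)
X(y) = y*(-4 + y)/2 (X(y) = (y*(y - 4))/2 = (y*(-4 + y))/2 = y*(-4 + y)/2)
c(x) = -56 (c(x) = 4 - 1*60 = 4 - 60 = -56)
g(Z) = 83 (g(Z) = 27 - 1*(-56) = 27 + 56 = 83)
Q(r) = -6 + 199/r
g(-124) - Q(X(-5)) = 83 - (-6 + 199/(((½)*(-5)*(-4 - 5)))) = 83 - (-6 + 199/(((½)*(-5)*(-9)))) = 83 - (-6 + 199/(45/2)) = 83 - (-6 + 199*(2/45)) = 83 - (-6 + 398/45) = 83 - 1*128/45 = 83 - 128/45 = 3607/45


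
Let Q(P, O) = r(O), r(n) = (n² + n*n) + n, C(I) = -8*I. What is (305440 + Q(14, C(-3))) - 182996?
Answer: 123620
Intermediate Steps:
r(n) = n + 2*n² (r(n) = (n² + n²) + n = 2*n² + n = n + 2*n²)
Q(P, O) = O*(1 + 2*O)
(305440 + Q(14, C(-3))) - 182996 = (305440 + (-8*(-3))*(1 + 2*(-8*(-3)))) - 182996 = (305440 + 24*(1 + 2*24)) - 182996 = (305440 + 24*(1 + 48)) - 182996 = (305440 + 24*49) - 182996 = (305440 + 1176) - 182996 = 306616 - 182996 = 123620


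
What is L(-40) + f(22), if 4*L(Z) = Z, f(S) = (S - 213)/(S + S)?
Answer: -631/44 ≈ -14.341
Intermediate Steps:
f(S) = (-213 + S)/(2*S) (f(S) = (-213 + S)/((2*S)) = (-213 + S)*(1/(2*S)) = (-213 + S)/(2*S))
L(Z) = Z/4
L(-40) + f(22) = (¼)*(-40) + (½)*(-213 + 22)/22 = -10 + (½)*(1/22)*(-191) = -10 - 191/44 = -631/44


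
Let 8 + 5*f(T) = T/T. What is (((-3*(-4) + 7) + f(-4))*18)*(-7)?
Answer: -11088/5 ≈ -2217.6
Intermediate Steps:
f(T) = -7/5 (f(T) = -8/5 + (T/T)/5 = -8/5 + (⅕)*1 = -8/5 + ⅕ = -7/5)
(((-3*(-4) + 7) + f(-4))*18)*(-7) = (((-3*(-4) + 7) - 7/5)*18)*(-7) = (((12 + 7) - 7/5)*18)*(-7) = ((19 - 7/5)*18)*(-7) = ((88/5)*18)*(-7) = (1584/5)*(-7) = -11088/5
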